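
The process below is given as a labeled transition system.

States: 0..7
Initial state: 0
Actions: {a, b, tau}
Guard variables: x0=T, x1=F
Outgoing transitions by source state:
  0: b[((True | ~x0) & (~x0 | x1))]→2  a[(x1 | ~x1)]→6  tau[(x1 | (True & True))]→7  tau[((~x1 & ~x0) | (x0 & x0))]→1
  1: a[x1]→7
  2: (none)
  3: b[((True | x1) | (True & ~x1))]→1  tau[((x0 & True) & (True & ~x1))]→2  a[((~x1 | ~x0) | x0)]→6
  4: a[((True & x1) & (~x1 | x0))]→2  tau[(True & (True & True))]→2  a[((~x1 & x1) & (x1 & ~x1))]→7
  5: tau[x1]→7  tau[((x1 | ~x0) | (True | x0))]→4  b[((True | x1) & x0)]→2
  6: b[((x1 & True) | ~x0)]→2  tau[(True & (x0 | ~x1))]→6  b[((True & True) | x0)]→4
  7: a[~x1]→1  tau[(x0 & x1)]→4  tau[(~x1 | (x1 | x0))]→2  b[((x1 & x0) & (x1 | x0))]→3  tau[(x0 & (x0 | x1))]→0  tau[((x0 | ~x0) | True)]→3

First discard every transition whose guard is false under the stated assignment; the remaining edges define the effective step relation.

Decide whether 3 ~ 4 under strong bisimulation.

Answer: NOT BISIMILAR

Trace:
Compute ~ classes (split until stable):
  P[0] = {{0,1,2,3,4,5,6,7}}
  P[1] = {{0,7},{1,2},{3},{4},{5,6}}
  P[2] = {{0},{1,2},{3},{4},{5},{6},{7}}
stable after 3 split(s): 7 block(s)
3∈{3}, 4∈{4}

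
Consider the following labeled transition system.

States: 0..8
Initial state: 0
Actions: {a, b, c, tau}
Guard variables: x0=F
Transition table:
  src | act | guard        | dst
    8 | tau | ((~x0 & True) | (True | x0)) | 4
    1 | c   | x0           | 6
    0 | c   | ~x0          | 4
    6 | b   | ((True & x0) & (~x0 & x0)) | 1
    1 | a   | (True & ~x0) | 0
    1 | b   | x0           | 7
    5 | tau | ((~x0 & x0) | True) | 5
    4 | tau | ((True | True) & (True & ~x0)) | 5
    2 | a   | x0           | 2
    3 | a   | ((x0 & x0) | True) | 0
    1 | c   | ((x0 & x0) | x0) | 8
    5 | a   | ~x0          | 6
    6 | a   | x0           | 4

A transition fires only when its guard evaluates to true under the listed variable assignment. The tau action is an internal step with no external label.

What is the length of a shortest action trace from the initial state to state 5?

Breadth-first toward 5:
  L0 = {0}
  L1 = {4}
  L2 = {5}
5 enters at depth 2; path c·tau

Answer: 2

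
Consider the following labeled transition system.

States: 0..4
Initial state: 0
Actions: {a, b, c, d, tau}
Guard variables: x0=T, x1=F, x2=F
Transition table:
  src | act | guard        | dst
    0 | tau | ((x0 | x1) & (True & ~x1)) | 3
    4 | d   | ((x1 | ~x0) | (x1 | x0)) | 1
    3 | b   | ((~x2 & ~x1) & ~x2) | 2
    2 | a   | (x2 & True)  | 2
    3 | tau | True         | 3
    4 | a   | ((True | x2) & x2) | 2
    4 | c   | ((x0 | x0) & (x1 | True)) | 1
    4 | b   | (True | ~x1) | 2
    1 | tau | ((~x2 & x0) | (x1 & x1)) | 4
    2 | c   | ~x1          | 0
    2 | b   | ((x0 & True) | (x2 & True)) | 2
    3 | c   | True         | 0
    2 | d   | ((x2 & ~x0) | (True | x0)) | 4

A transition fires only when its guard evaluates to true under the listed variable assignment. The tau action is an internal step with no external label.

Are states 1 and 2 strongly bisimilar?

Bisimulation quotient by refinement:
  P[0] = {{0,1,2,3,4}}
  P[1] = {{0,1},{2,4},{3}}
  P[2] = {{0},{1},{2},{3},{4}}
Fixed point at round 3; 5 class(es).
[1]={1}  [2]={2}

Answer: NOT BISIMILAR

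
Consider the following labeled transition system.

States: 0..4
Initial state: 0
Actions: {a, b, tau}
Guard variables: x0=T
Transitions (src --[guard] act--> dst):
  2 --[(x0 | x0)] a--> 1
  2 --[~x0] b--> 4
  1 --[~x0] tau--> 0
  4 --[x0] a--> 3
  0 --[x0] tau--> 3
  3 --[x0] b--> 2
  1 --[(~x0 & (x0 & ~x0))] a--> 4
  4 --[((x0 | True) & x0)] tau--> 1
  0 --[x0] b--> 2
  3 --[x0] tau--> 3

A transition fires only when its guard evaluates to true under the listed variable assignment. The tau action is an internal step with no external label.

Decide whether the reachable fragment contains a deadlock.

Answer: DEADLOCK at state 1

Working:
Reachable = {0,1,2,3}
  0: b→2  tau→3  [2 exit(s)]
  1: ∅  [deadlock]
  2: a→1  [1 exit(s)]
  3: b→2  tau→3  [2 exit(s)]
trace reaching 1: b·a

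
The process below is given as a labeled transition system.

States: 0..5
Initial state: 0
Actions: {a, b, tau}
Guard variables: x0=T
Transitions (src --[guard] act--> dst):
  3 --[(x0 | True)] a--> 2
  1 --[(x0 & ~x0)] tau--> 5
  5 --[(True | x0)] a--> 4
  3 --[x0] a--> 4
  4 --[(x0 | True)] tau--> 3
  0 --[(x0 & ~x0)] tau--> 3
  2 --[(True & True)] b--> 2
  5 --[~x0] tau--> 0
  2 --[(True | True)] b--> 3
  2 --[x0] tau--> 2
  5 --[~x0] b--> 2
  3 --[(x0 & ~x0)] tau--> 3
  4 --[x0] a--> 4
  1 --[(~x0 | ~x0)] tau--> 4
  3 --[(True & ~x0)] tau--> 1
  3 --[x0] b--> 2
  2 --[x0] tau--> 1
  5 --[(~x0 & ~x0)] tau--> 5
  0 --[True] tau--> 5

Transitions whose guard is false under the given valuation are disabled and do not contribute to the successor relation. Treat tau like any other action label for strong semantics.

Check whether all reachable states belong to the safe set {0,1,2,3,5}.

Answer: INVARIANT VIOLATED at state 4

Analysis:
Allowed set {0,1,2,3,5}
Reachable = {0,1,2,3,4,5}
  0: ok
  1: ok
  2: ok
  3: ok
  4: ✗ unsafe
  5: ok
reach 4 via tau·a — violates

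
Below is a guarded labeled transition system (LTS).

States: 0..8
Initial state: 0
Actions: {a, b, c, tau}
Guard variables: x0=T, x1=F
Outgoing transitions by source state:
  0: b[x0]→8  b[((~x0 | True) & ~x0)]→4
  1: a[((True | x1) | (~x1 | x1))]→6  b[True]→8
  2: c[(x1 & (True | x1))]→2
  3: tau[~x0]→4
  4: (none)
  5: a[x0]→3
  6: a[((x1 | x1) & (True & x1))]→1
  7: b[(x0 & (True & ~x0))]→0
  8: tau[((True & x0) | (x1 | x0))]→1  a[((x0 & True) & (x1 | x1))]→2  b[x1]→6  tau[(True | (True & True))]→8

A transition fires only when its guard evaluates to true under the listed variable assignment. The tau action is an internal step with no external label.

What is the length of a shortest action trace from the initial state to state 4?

Answer: UNREACHABLE

Trace:
Breadth-first toward 4:
  depth 0: {0}
  depth 1: {8}
  depth 2: {1}
  depth 3: {6}
4 never appears.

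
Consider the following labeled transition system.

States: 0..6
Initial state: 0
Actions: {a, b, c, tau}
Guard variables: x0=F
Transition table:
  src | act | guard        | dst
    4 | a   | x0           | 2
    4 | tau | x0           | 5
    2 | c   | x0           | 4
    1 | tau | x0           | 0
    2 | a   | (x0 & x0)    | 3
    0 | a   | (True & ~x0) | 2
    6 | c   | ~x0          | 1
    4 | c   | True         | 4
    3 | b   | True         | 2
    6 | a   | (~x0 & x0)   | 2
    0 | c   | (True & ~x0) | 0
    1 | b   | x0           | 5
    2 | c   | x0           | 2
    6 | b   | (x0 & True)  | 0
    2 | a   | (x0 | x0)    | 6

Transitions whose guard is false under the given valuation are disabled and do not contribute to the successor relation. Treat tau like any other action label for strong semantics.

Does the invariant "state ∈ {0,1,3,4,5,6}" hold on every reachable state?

Allowed set {0,1,3,4,5,6}
Reach set: {0,2}
  0: ✓
  2: outside
witness against invariant: a → 2

Answer: INVARIANT VIOLATED at state 2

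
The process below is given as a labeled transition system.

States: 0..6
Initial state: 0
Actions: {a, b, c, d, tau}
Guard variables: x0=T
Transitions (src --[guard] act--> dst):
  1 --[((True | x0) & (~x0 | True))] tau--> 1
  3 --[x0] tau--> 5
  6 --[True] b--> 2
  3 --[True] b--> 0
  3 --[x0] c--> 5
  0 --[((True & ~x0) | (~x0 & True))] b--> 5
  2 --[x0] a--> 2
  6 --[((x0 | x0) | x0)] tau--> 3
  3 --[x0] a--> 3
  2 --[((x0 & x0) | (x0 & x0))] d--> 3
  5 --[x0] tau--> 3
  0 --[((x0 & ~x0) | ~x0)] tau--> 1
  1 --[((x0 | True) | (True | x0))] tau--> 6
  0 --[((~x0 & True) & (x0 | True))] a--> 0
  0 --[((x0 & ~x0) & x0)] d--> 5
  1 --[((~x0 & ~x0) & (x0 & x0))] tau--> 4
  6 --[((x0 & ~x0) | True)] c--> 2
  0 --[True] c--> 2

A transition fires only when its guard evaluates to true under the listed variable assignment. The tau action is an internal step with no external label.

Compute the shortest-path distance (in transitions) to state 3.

BFS to 3:
  L0 = {0}
  L1 = {2}
  L2 = {3}
depth(3)=2, e.g. c·d

Answer: 2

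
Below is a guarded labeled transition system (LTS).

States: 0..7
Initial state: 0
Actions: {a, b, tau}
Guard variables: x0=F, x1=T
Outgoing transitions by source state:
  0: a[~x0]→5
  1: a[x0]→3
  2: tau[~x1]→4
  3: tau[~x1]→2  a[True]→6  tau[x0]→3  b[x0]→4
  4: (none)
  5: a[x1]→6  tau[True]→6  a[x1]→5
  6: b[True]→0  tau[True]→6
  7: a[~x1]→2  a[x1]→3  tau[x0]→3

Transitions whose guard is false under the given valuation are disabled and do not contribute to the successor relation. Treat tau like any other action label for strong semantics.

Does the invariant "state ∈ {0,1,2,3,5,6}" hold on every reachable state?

Answer: INVARIANT HOLDS

Working:
Inv-set: {0,1,2,3,5,6}
R = {0,5,6}
  0: safe
  5: safe
  6: safe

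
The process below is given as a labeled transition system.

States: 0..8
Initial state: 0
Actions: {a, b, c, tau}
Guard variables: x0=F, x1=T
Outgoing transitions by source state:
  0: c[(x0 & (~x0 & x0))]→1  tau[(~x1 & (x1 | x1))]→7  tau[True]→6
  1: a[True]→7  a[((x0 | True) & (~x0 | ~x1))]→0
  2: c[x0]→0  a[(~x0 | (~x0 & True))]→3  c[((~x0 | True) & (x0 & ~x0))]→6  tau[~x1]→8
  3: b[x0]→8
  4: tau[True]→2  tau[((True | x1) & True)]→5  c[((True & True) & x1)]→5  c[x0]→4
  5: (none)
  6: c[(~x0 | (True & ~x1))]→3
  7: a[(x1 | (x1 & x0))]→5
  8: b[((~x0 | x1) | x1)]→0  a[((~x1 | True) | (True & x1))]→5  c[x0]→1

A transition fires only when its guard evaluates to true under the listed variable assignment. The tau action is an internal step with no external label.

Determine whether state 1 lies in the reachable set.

After dropping false guards: 11 live edges.
depth 0: {0}
depth 1: {6}  total {0,6}
depth 2: {3}  total {0,3,6}
R = {0,3,6}

Answer: UNREACHABLE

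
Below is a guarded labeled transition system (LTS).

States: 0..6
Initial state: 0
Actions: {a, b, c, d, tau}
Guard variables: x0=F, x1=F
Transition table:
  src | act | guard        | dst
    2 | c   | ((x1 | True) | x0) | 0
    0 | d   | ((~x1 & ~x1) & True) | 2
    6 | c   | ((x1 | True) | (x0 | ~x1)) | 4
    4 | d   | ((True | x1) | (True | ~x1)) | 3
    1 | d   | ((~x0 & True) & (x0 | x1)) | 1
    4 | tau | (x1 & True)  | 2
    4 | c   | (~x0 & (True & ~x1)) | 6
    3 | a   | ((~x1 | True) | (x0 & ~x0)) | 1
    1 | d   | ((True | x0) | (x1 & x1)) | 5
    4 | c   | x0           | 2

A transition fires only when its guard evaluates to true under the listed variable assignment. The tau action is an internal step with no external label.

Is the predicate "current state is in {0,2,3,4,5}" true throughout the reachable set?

Allowed set {0,2,3,4,5}
Reachable = {0,2}
  0: ✓
  2: ✓

Answer: INVARIANT HOLDS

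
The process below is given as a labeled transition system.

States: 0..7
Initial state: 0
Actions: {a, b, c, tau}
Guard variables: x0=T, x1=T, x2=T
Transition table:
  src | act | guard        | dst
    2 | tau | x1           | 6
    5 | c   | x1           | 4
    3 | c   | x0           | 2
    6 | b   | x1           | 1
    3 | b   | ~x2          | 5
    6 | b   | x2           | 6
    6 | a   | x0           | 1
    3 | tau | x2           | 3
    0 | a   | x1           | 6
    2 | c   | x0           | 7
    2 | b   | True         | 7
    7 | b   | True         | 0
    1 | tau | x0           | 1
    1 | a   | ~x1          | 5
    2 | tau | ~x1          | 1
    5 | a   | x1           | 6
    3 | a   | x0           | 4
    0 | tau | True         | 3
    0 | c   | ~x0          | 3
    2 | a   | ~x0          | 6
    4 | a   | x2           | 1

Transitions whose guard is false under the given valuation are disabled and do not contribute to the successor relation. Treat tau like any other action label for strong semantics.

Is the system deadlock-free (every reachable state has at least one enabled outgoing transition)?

Reach set: {0,1,2,3,4,6,7}
  0: a→6  tau→3  [2 exit(s)]
  1: tau→1  [1 exit(s)]
  2: b→7  c→7  tau→6  [3 exit(s)]
  3: a→4  c→2  tau→3  [3 exit(s)]
  4: a→1  [1 exit(s)]
  6: a→1  b→1  b→6  [3 exit(s)]
  7: b→0  [1 exit(s)]

Answer: DEADLOCK-FREE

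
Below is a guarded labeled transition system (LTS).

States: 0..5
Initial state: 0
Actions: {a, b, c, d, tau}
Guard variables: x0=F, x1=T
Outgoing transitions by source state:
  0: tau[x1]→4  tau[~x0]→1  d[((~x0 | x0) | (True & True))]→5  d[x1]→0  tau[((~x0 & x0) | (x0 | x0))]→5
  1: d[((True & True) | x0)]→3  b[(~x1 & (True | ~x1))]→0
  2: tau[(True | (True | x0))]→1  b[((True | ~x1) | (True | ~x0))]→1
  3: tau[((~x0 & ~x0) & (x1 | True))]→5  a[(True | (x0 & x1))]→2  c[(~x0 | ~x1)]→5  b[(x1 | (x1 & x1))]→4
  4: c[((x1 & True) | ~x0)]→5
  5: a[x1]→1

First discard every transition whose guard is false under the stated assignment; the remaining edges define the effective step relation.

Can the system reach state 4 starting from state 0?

Answer: REACHABLE

Working:
13 transition(s) survive guard evaluation.
L0 = {0}
L1 = {1,4,5}  cumulative {0,1,4,5}
L2 = {3}  cumulative {0,1,3,4,5}
L3 = {2}  cumulative {0,1,2,3,4,5}
Reach set: {0,1,2,3,4,5}
trace reaching 4: tau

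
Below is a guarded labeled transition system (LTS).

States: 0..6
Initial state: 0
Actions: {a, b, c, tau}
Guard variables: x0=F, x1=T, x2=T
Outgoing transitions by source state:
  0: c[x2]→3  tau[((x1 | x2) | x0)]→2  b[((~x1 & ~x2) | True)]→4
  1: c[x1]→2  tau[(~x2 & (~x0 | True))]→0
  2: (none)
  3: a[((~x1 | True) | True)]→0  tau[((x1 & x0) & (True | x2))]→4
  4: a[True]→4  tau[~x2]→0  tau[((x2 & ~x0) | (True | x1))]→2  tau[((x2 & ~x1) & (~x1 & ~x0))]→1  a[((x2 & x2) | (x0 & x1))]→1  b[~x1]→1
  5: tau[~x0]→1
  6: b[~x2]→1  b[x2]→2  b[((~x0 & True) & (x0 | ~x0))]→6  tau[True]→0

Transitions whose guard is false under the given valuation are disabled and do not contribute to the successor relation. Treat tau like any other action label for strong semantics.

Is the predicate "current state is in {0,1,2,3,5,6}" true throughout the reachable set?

Inv-set: {0,1,2,3,5,6}
R = {0,1,2,3,4}
  0: ✓
  1: ✓
  2: ✓
  3: ✓
  4: ✗ unsafe
reach 4 via b — violates

Answer: INVARIANT VIOLATED at state 4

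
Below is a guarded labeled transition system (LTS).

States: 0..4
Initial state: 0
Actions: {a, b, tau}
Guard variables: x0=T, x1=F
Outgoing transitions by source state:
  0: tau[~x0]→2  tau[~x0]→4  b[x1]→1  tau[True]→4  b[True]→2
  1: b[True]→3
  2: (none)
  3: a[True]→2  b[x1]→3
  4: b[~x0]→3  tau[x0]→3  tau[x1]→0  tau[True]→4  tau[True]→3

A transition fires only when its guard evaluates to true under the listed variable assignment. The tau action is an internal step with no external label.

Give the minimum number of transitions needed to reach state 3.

Breadth-first toward 3:
  depth 0: {0}
  depth 1: {2,4}
  depth 2: {3}
first hit 3 at d=2 via tau·tau

Answer: 2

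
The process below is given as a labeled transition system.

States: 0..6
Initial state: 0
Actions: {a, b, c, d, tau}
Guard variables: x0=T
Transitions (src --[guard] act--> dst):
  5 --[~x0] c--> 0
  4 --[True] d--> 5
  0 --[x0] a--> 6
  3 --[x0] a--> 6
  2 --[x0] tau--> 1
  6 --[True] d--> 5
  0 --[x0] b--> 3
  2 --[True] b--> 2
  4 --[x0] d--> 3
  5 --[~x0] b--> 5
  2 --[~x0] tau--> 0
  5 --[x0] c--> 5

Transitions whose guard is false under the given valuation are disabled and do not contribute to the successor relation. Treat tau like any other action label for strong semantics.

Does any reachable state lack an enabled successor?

Answer: DEADLOCK-FREE

Trace:
Reach set: {0,3,5,6}
  0: a→6  b→3  [2 out]
  3: a→6  [1 out]
  5: c→5  [1 out]
  6: d→5  [1 out]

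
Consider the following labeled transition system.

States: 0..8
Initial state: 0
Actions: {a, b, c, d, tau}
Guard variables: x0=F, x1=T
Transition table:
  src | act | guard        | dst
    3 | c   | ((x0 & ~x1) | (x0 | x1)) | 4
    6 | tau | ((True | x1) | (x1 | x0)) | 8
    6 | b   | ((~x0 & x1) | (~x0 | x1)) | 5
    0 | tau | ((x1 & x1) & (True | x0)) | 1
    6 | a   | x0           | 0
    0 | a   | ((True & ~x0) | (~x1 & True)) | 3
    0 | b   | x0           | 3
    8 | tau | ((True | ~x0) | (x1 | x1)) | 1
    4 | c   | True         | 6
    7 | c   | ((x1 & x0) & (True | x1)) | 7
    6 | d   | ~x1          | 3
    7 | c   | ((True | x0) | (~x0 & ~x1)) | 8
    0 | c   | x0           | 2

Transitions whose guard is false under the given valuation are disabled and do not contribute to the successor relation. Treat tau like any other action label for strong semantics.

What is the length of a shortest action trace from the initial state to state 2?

Answer: UNREACHABLE

Analysis:
Layered search for 2:
  L0 = {0}
  L1 = {1,3}
  L2 = {4}
  L3 = {6}
  L4 = {5,8}
2 never appears.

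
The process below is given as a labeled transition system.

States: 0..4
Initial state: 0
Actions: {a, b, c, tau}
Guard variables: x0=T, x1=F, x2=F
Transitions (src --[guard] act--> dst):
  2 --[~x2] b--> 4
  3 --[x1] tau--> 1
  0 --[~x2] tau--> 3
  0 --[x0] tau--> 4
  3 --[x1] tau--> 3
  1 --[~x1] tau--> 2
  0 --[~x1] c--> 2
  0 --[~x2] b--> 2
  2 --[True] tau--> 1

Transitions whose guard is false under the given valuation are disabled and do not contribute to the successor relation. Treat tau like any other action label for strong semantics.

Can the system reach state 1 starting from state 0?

Answer: REACHABLE

Working:
Guard filter leaves 7 enabled edge(s).
L0 = {0}
L1 = {2,3,4}  total {0,2,3,4}
L2 = {1}  total {0,1,2,3,4}
Reach set: {0,1,2,3,4}
witness 1: c·tau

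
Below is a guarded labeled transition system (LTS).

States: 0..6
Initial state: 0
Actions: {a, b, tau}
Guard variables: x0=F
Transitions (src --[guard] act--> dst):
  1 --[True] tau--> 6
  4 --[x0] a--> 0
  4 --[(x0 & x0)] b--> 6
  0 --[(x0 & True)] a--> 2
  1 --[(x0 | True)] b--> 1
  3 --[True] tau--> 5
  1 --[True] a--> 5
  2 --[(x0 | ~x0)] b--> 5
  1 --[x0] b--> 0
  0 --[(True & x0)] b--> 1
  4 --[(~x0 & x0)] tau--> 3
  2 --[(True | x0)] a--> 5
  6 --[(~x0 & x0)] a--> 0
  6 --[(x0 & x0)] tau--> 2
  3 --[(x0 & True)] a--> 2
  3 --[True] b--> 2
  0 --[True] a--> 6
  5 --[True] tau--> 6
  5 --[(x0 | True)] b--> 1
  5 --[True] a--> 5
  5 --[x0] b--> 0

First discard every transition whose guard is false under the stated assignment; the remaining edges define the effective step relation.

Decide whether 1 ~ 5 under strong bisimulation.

Answer: BISIMILAR

Trace:
Compute ~ classes (split until stable):
  P[0] = {{0,1,2,3,4,5,6}}
  P[1] = {{0},{1,5},{2},{3},{4,6}}
5 equivalence class(es) (converged in 2)
[1]={1,5}  [5]={1,5}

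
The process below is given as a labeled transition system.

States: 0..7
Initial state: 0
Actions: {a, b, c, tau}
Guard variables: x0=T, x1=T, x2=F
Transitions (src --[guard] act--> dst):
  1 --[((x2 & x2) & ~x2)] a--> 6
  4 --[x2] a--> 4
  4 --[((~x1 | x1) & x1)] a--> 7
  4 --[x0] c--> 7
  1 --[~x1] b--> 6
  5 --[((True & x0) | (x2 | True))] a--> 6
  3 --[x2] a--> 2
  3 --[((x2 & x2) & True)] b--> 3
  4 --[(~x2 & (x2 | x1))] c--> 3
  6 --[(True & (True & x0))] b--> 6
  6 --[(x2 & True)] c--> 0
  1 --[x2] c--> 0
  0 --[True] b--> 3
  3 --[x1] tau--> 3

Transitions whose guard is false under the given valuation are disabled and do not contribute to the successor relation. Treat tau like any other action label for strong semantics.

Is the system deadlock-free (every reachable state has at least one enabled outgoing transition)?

Reach set: {0,3}
  0: b→3  [deg 1]
  3: tau→3  [deg 1]

Answer: DEADLOCK-FREE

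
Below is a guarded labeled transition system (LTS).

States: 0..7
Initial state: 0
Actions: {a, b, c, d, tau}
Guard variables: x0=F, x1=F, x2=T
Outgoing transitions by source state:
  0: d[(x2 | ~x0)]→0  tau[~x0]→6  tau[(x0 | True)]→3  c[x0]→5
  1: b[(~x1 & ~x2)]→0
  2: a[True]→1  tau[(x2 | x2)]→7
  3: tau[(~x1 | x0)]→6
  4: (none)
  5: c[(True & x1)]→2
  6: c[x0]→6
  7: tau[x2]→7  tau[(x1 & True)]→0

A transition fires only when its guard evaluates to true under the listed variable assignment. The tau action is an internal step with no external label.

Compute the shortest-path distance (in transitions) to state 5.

Answer: UNREACHABLE

Trace:
Layered search for 5:
  L0 = {0}
  L1 = {3,6}
5 never appears.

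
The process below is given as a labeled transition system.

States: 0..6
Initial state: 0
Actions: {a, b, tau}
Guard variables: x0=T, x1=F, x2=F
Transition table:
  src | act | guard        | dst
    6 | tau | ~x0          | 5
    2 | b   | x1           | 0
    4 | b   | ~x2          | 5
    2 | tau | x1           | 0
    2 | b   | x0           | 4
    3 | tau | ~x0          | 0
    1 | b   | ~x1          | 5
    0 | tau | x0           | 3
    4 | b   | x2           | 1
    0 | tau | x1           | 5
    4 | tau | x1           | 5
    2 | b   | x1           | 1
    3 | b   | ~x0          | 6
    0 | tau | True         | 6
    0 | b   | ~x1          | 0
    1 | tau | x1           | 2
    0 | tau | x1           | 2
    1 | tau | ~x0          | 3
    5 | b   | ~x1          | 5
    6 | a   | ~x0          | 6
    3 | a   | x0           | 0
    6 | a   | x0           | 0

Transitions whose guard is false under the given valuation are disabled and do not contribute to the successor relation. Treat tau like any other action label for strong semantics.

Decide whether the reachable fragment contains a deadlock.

Answer: DEADLOCK-FREE

Working:
Reach set: {0,3,6}
  0: b→0  tau→3  tau→6  [deg 3]
  3: a→0  [deg 1]
  6: a→0  [deg 1]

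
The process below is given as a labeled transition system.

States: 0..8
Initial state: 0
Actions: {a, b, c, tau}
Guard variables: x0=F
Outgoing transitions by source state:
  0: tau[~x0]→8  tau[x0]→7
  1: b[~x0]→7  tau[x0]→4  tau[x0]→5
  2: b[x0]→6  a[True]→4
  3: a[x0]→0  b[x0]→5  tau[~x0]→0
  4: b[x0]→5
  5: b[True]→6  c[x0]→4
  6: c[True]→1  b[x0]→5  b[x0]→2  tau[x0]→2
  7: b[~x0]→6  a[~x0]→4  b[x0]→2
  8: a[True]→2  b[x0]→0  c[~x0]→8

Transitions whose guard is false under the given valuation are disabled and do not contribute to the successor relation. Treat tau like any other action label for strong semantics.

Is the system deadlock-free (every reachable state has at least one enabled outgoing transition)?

R = {0,2,4,8}
  0: tau→8  [1 exit(s)]
  2: a→4  [1 exit(s)]
  4: ∅  [STUCK]
  8: a→2  c→8  [2 exit(s)]
Path to 4: tau·a·a

Answer: DEADLOCK at state 4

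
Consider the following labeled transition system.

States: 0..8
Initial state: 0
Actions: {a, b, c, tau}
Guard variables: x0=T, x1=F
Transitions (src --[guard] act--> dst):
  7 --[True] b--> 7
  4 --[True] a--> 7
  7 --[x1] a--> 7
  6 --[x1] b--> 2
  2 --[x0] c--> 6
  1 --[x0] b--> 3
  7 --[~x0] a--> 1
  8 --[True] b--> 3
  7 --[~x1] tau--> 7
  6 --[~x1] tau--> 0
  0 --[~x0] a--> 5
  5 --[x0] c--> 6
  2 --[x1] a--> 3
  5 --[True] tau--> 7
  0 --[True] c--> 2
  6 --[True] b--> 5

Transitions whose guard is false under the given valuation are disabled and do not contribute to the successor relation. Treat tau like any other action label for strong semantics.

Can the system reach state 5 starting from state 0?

Guard filter leaves 11 enabled edge(s).
L0 = {0}
L1 = {2}  cumulative {0,2}
L2 = {6}  cumulative {0,2,6}
L3 = {5}  cumulative {0,2,5,6}
L4 = {7}  cumulative {0,2,5,6,7}
R = {0,2,5,6,7}
witness 5: c·c·b

Answer: REACHABLE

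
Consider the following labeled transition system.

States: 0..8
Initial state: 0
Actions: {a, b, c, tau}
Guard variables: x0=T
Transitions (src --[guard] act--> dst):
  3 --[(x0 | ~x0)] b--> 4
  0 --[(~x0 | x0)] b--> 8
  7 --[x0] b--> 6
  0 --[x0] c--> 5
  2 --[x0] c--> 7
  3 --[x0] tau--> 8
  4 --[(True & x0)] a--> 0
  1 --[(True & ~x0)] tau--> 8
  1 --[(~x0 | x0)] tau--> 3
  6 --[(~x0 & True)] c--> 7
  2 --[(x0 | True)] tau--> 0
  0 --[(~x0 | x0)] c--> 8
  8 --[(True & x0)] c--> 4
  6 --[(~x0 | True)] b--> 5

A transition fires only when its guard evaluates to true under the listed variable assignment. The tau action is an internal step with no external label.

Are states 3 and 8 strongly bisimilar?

Bisimulation quotient by refinement:
  round 0: {{0,1,2,3,4,5,6,7,8}}
  round 1: {{0},{1},{2},{3},{4},{5},{6,7},{8}}
  round 2: {{0},{1},{2},{3},{4},{5},{6},{7},{8}}
Fixed point at round 3; 9 class(es).
3∈{3}, 8∈{8}

Answer: NOT BISIMILAR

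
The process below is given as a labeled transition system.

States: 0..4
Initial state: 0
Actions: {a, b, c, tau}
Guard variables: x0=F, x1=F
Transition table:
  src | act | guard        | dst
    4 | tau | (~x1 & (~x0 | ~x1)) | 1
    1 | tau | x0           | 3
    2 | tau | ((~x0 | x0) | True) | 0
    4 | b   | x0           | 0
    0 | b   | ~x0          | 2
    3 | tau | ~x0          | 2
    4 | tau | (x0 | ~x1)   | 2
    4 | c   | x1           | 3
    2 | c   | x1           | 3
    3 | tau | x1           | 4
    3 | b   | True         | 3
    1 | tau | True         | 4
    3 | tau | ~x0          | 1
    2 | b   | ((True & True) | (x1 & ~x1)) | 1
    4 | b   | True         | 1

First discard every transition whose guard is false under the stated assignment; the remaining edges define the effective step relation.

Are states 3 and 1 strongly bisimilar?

Answer: NOT BISIMILAR

Working:
Compute ~ classes (split until stable):
  round 0: {{0,1,2,3,4}}
  round 1: {{0},{1},{2,3,4}}
  round 2: {{0},{1},{2},{3},{4}}
stable after 3 split(s): 5 block(s)
class of 3: {3}; class of 1: {1}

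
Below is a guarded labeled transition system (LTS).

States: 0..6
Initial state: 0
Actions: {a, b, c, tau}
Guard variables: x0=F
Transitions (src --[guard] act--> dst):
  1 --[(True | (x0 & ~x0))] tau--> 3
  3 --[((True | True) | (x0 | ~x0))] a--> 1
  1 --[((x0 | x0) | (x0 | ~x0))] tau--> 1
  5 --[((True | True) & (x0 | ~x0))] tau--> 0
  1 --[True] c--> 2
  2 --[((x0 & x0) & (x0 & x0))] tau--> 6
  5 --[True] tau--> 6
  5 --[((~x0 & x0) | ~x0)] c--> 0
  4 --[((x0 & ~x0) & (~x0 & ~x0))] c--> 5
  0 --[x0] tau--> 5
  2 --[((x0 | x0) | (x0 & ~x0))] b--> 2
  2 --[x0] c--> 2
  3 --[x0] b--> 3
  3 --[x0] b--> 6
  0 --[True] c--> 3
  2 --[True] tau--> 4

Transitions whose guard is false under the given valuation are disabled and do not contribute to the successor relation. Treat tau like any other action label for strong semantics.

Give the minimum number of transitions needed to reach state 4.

Breadth-first toward 4:
  L0 = {0}
  L1 = {3}
  L2 = {1}
  L3 = {2}
  L4 = {4}
4 enters at depth 4; path c·a·c·tau

Answer: 4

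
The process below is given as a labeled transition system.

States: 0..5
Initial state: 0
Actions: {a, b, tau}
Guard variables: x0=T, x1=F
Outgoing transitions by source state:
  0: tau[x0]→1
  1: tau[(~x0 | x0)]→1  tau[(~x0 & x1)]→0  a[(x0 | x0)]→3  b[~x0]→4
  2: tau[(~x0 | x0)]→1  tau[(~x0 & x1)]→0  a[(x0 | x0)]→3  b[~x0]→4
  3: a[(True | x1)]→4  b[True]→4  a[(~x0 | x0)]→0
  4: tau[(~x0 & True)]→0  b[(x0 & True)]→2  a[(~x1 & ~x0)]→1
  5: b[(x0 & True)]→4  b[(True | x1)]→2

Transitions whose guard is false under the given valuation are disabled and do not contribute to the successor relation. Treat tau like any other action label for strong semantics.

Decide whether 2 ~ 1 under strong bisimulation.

Bisimulation quotient by refinement:
  π0 = {{0,1,2,3,4,5}}
  π1 = {{0},{1,2},{3},{4,5}}
  π2 = {{0},{1,2},{3},{4},{5}}
stable after 3 split(s): 5 block(s)
[2]={1,2}  [1]={1,2}

Answer: BISIMILAR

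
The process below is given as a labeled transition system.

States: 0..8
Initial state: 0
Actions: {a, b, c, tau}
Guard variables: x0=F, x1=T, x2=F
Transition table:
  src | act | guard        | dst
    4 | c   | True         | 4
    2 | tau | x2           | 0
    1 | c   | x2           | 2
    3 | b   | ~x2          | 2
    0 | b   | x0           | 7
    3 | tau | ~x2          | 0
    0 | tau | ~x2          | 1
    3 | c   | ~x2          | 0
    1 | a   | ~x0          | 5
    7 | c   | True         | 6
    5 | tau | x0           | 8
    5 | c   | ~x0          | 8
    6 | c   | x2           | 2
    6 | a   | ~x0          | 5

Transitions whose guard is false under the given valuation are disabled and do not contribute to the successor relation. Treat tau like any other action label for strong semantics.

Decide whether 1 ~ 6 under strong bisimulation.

Answer: BISIMILAR

Working:
Bisimulation quotient by refinement:
  round 0: {{0,1,2,3,4,5,6,7,8}}
  round 1: {{0},{1,6},{2,8},{3},{4,5,7}}
  round 2: {{0},{1,6},{2,8},{3},{4},{5},{7}}
Fixed point at round 3; 7 class(es).
1∈{1,6}, 6∈{1,6}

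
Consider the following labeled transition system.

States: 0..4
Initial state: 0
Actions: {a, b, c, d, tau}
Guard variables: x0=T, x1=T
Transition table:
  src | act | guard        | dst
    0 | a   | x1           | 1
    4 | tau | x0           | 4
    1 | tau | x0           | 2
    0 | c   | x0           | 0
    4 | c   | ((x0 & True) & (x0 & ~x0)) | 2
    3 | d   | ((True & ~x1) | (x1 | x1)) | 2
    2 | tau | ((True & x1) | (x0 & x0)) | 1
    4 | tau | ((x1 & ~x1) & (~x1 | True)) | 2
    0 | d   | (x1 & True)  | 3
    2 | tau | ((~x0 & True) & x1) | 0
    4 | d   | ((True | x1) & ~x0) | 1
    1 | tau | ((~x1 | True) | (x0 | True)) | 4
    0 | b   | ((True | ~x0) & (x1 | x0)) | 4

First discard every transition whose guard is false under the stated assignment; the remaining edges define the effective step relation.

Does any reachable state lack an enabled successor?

Reach set: {0,1,2,3,4}
  0: a→1  b→4  c→0  d→3  [4 out]
  1: tau→2  tau→4  [2 out]
  2: tau→1  [1 out]
  3: d→2  [1 out]
  4: tau→4  [1 out]

Answer: DEADLOCK-FREE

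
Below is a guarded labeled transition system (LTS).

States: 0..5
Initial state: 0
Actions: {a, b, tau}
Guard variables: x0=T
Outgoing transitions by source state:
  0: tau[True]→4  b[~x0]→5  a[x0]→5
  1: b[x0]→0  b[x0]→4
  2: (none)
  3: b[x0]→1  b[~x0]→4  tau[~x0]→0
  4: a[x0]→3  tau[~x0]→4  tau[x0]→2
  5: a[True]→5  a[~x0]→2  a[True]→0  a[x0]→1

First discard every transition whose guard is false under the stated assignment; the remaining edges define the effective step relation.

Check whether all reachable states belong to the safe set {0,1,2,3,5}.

Safe = {0,1,2,3,5}
R = {0,1,2,3,4,5}
  0: ✓
  1: ✓
  2: ✓
  3: ✓
  4: VIOLATES
  5: ✓
reach 4 via tau — violates

Answer: INVARIANT VIOLATED at state 4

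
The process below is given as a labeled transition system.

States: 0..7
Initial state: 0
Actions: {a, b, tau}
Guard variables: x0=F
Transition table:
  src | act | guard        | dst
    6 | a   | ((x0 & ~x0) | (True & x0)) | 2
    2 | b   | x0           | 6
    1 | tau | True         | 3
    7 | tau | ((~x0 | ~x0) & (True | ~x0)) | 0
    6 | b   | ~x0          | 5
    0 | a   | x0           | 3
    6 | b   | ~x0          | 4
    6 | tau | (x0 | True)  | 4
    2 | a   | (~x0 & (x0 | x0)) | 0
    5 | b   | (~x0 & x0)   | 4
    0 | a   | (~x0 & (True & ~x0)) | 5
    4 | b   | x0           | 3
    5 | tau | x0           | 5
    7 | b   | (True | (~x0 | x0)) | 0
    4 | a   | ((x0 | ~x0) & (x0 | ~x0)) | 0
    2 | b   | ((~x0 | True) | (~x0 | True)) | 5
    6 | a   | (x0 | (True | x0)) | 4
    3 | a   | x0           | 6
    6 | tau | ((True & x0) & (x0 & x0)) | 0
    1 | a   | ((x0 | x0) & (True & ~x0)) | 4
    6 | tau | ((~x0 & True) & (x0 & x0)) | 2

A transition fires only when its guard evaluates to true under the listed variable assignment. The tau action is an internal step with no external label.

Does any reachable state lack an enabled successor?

R = {0,5}
  0: a→5  [deg 1]
  5: ∅  [deadlock]
trace reaching 5: a

Answer: DEADLOCK at state 5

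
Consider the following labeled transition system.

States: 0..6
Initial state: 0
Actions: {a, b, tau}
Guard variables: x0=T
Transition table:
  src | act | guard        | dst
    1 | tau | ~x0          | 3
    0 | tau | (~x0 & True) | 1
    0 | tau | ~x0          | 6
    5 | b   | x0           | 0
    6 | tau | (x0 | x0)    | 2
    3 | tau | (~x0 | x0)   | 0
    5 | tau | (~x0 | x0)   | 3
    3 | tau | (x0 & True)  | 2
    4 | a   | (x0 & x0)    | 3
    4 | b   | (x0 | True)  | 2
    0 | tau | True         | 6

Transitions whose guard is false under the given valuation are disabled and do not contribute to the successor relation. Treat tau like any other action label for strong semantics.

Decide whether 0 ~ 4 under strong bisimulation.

Answer: NOT BISIMILAR

Trace:
Compute ~ classes (split until stable):
  π0 = {{0,1,2,3,4,5,6}}
  π1 = {{0,3,6},{1,2},{4},{5}}
  π2 = {{0},{1,2},{3},{4},{5},{6}}
stable after 3 split(s): 6 block(s)
class of 0: {0}; class of 4: {4}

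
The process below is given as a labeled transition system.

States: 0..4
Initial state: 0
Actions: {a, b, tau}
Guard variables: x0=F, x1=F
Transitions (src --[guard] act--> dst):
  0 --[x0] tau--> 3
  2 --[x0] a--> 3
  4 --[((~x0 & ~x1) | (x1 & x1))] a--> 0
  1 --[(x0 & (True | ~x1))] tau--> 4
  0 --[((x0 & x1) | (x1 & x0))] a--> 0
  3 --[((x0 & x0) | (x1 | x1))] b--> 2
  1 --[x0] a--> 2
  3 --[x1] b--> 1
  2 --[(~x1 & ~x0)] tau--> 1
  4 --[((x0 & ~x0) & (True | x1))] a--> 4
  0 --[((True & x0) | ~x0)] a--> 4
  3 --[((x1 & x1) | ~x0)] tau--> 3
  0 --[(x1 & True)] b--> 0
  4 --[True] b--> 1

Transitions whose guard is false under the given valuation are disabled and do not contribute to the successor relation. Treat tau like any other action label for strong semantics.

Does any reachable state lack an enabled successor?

Reach set: {0,1,4}
  0: a→4  [1 exit(s)]
  1: ∅  [deadlock]
  4: a→0  b→1  [2 exit(s)]
Path to 1: a·b

Answer: DEADLOCK at state 1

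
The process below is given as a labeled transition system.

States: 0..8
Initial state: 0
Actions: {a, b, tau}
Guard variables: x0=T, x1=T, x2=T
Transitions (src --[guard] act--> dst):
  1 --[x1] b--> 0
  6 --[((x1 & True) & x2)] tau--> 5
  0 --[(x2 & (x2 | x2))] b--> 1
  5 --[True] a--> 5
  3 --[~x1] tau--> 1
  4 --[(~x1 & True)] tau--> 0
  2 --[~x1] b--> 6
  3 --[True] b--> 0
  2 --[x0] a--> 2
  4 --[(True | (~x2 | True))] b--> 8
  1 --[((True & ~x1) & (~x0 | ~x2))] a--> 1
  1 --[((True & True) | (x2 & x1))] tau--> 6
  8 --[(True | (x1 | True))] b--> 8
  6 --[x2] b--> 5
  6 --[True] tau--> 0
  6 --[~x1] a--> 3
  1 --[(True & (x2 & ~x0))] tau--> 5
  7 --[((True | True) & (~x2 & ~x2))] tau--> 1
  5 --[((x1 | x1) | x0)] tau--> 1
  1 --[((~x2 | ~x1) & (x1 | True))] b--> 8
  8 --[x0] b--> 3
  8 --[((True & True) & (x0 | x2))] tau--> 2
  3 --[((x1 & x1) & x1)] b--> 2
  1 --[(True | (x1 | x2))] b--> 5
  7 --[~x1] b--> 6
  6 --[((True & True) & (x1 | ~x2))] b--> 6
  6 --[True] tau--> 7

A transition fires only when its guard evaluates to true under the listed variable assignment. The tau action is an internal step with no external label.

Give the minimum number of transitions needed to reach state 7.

BFS to 7:
  depth 0: {0}
  depth 1: {1}
  depth 2: {5,6}
  depth 3: {7}
7 enters at depth 3; path b·tau·tau

Answer: 3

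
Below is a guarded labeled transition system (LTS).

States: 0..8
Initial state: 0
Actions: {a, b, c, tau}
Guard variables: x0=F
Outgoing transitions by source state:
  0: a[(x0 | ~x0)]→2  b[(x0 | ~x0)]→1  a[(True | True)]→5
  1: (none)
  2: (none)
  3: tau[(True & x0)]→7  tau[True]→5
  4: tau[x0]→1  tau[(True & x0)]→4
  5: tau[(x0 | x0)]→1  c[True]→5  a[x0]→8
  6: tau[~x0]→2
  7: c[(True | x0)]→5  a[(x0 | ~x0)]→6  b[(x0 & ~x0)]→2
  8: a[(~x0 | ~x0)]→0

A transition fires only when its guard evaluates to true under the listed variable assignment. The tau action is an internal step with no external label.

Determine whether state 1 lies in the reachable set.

9 transition(s) survive guard evaluation.
L0 = {0}
L1 = {1,2,5}  cumulative {0,1,2,5}
Reach set: {0,1,2,5}
trace reaching 1: b

Answer: REACHABLE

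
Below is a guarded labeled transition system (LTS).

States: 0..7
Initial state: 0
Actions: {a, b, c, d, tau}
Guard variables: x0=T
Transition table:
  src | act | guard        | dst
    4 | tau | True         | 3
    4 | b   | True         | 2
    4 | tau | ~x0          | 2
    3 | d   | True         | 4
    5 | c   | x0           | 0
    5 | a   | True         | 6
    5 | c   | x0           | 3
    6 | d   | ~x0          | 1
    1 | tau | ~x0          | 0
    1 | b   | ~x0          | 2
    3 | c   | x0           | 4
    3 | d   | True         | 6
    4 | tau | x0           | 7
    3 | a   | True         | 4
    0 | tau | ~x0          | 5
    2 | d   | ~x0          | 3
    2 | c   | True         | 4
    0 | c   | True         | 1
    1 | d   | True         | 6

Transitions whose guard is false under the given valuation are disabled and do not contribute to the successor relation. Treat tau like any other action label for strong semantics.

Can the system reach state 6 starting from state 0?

13 transition(s) survive guard evaluation.
L0 = {0}
L1 = {1}  cumulative {0,1}
L2 = {6}  cumulative {0,1,6}
Reach set: {0,1,6}
trace reaching 6: c·d

Answer: REACHABLE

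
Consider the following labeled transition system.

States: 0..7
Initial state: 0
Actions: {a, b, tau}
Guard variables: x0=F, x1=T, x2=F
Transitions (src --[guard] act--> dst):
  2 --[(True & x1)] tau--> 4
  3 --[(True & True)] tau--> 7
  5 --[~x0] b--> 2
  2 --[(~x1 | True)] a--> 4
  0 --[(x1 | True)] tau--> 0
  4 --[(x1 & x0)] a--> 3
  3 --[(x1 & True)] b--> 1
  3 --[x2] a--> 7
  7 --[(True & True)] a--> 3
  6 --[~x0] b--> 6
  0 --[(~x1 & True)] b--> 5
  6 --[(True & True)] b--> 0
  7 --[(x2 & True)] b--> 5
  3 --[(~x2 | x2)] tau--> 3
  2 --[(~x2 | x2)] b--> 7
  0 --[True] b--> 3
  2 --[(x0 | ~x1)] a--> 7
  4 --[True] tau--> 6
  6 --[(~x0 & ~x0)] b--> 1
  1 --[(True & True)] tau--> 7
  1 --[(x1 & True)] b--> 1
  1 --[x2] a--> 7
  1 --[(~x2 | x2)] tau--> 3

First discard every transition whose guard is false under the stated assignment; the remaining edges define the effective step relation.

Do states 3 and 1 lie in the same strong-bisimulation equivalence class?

Refine partition for ~:
  π0 = {{0,1,2,3,4,5,6,7}}
  π1 = {{0,1,3},{2},{4},{5,6},{7}}
  π2 = {{0},{1,3},{2},{4},{5},{6},{7}}
7 equivalence class(es) (converged in 3)
[3]={1,3}  [1]={1,3}

Answer: BISIMILAR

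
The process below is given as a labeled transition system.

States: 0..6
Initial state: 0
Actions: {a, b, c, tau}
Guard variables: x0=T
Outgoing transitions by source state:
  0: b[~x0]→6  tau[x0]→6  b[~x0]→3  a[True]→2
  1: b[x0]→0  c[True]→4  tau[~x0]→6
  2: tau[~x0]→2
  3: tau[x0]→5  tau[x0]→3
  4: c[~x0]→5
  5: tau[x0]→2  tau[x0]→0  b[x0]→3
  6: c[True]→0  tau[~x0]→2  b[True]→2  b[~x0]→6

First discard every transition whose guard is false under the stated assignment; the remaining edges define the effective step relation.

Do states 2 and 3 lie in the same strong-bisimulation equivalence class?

Refine partition for ~:
  P[0] = {{0,1,2,3,4,5,6}}
  P[1] = {{0},{1,6},{2,4},{3},{5}}
  P[2] = {{0},{1},{2,4},{3},{5},{6}}
6 equivalence class(es) (converged in 3)
[2]={2,4}  [3]={3}

Answer: NOT BISIMILAR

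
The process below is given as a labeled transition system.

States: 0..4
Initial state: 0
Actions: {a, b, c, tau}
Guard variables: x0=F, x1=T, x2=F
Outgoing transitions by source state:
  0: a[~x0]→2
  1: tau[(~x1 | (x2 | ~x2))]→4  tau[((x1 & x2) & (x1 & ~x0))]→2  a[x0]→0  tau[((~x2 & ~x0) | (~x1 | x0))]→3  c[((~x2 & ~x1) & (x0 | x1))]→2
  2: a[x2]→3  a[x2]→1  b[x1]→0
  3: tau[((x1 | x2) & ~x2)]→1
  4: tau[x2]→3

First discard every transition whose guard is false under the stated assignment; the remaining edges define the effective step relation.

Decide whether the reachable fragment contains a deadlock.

Answer: DEADLOCK-FREE

Trace:
R = {0,2}
  0: a→2  [deg 1]
  2: b→0  [deg 1]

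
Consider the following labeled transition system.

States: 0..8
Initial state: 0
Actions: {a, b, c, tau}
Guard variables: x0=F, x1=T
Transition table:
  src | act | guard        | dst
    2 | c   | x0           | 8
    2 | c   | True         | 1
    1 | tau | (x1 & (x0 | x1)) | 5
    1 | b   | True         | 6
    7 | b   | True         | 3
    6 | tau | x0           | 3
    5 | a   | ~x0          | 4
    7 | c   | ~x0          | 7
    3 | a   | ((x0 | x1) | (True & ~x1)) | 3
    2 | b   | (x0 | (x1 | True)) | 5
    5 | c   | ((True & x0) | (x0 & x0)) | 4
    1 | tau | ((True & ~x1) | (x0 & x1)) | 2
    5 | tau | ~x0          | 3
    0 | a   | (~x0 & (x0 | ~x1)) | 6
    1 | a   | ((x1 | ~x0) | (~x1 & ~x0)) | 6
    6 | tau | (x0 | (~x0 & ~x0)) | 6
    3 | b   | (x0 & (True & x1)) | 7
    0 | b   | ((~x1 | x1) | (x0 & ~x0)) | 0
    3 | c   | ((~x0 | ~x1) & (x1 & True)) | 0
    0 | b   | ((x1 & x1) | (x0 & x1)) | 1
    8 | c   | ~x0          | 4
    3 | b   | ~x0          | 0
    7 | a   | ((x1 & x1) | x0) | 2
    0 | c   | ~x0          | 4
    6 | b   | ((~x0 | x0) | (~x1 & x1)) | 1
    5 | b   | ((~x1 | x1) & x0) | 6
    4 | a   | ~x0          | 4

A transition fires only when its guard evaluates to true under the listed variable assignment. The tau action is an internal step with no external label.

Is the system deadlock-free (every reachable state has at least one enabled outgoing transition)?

Answer: DEADLOCK-FREE

Trace:
Reach set: {0,1,3,4,5,6}
  0: b→0  b→1  c→4  [deg 3]
  1: a→6  b→6  tau→5  [deg 3]
  3: a→3  b→0  c→0  [deg 3]
  4: a→4  [deg 1]
  5: a→4  tau→3  [deg 2]
  6: b→1  tau→6  [deg 2]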